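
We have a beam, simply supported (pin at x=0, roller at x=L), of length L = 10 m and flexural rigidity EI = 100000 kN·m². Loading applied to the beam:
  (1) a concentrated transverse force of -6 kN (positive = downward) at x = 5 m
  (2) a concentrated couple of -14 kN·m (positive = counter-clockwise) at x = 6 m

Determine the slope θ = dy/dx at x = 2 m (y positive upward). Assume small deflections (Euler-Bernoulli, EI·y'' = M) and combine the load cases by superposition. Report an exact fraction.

θ(2) = 49/120000 rad

Load 1 — point force P=-6 kN at a=5 m (b=L-a=5):
  θ_1 = -Pb(L²-b²-3x²)/(6LEI)  [x≤a] = -(-6)·5·(10²-5²-3·2²)/(6·10·100000) = 63/200000 rad
Load 2 — applied couple M₀=-14 kN·m at a=6 m (b=L-a=4):
  θ_2 = (M₀x²/(2L)+C₁)/EI  [x≤a] with C₁=M₀(3b²-L²)/(6L)=182/15 = ((-14)·2²/(2·10)+(182/15))/100000 = 7/75000 rad
Superposition: θ = Σ θ_i = 49/120000 rad ≈ 0.000408 rad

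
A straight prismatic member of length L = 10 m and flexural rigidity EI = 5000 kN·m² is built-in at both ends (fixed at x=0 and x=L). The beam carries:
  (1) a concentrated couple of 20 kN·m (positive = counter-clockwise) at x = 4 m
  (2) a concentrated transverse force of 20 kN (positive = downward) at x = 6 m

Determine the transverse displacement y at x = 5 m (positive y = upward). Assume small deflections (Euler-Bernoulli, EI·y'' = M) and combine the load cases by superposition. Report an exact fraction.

Load 1 — applied couple M₀=20 kN·m at a=4 m (b=L-a=6):
  y_1 = (R_Ax³/6 - M_Ax²/2 - M₀(x-a)²/2)/EI  [x>a] with R_A=72/25, M_A=12/5 = ((72/25)·5³/6 - (12/5)·5²/2 - 20·(5-4)²/2)/5000 = 1/250 m
Load 2 — point force P=20 kN at a=6 m (b=L-a=4):
  y_2 = -Pb²x²(3aL-(3a+b)x)/(6L³EI)  [x≤a] = -20·4²·5²·(3·6·10-(3·6+4)·5)/(6·10³·5000) = -7/375 m
Superposition: y = Σ y_i = -11/750 m ≈ -0.014667 m

y(5) = -11/750 m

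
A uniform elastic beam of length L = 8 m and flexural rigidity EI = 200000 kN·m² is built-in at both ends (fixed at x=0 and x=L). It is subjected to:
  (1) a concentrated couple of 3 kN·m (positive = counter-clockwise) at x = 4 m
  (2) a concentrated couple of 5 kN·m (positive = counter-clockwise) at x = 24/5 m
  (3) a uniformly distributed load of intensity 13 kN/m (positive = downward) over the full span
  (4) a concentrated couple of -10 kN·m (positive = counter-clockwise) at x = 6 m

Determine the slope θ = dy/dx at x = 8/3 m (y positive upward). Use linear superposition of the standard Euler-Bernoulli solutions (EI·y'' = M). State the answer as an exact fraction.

θ(8/3) = -7861/40500000 rad

Load 1 — applied couple M₀=3 kN·m at a=4 m (b=L-a=4):
  θ_1 = (R_Ax²/2 - M_Ax)/EI  [x≤a] with R_A=9/16, M_A=3/4 = ((9/16)·(8/3)²/2 - (3/4)·(8/3))/200000 = 0 rad
Load 2 — applied couple M₀=5 kN·m at a=24/5 m (b=L-a=16/5):
  θ_2 = (R_Ax²/2 - M_Ax)/EI  [x≤a] with R_A=9/10, M_A=8/5 = ((9/10)·(8/3)²/2 - (8/5)·(8/3))/200000 = -1/187500 rad
Load 3 — uniform load w=13 kN/m over full span:
  θ_3 = -wx(L-x)(L-2x)/(12EI) = -13·(8/3)·(8-(8/3))·(8-2·(8/3))/(12·200000) = -52/253125 rad
Load 4 — applied couple M₀=-10 kN·m at a=6 m (b=L-a=2):
  θ_4 = (R_Ax²/2 - M_Ax)/EI  [x≤a] with R_A=-45/32, M_A=-25/8 = ((-45/32)·(8/3)²/2 - (-25/8)·(8/3))/200000 = 1/60000 rad
Superposition: θ = Σ θ_i = -7861/40500000 rad ≈ -0.000194 rad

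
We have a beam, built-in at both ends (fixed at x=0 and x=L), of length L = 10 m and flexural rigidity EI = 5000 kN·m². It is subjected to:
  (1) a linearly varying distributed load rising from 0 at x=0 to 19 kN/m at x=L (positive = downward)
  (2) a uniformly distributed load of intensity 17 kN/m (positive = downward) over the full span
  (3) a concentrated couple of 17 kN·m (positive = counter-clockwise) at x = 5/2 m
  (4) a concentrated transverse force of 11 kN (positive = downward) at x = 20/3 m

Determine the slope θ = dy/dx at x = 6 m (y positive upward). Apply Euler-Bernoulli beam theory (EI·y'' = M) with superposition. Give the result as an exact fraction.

θ(6) = 17081/900000 rad

Load 1 — triangular load w₀=19 kN/m (0→w₀ over full span):
  θ_1 = -w₀(2x(L-x)(L-2x)(x+2L)+x²(L-x)²)/(120LEI) = -19·(2·6·(10-6)·(10-2·6)·(6+2·10)+6²·(10-6)²)/(120·10·5000) = 19/3125 rad
Load 2 — uniform load w=17 kN/m over full span:
  θ_2 = -wx(L-x)(L-2x)/(12EI) = -17·6·(10-6)·(10-2·6)/(12·5000) = 17/1250 rad
Load 3 — applied couple M₀=17 kN·m at a=5/2 m (b=L-a=15/2):
  θ_3 = (R_Ax²/2 - M_Ax - M₀(x-a))/EI  [x>a] with R_A=153/80, M_A=-51/16 = ((153/80)·6²/2 - (-51/16)·6 - 17·(6-(5/2)))/5000 = -119/100000 rad
Load 4 — point force P=11 kN at a=20/3 m (b=L-a=10/3):
  θ_4 = -Pb²x(2aL-(3a+b)x)/(2L³EI)  [x≤a] = -11·(10/3)²·6·(2·(20/3)·10-(3·(20/3)+(10/3))·6)/(2·10³·5000) = 11/22500 rad
Superposition: θ = Σ θ_i = 17081/900000 rad ≈ 0.018979 rad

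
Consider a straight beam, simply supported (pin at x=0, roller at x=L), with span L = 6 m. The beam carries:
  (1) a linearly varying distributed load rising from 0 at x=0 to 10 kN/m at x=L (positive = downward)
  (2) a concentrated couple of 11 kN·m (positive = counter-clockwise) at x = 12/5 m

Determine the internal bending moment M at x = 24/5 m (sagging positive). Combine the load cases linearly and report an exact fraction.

Load 1 — triangular load w₀=10 kN/m (0→w₀ over full span):
  M_1 = w₀Lx/6 - w₀x³/(6L) = 10·6·(24/5)/6 - 10·(24/5)³/(6·6) = 432/25 kN·m
Load 2 — applied couple M₀=11 kN·m at a=12/5 m (b=L-a=18/5):
  M_2 = M₀x/L - M₀  [x>a] = 11·(24/5)/6 - 11 = -11/5 kN·m
Superposition: M = Σ M_i = 377/25 kN·m ≈ 15.080000 kN·m

M(24/5) = 377/25 kN·m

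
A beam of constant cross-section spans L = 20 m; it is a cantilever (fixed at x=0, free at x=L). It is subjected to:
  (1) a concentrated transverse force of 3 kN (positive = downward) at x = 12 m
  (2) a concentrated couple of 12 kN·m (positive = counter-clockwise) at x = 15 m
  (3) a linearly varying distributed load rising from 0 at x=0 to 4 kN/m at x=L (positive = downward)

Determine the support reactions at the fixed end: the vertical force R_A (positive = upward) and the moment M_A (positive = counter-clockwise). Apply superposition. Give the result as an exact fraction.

R_A = 43 kN, M_A = 1672/3 kN·m

Load 1 — point force P=3 kN at a=12 m (b=L-a=8):
  R_A = P = 3 kN
  M_A = Pa = 3·12 = 36 kN·m
Load 2 — applied couple M₀=12 kN·m at a=15 m (b=L-a=5):
  R_A = 0 kN
  M_A = -M₀ = -12 kN·m
Load 3 — triangular load w₀=4 kN/m (0→w₀ over full span):
  R_A = w₀L/2 = 4·20/2 = 40 kN
  M_A = w₀L²/3 = 4·20²/3 = 1600/3 kN·m
Superposition: R_A = 43 kN, M_A = 1672/3 kN·m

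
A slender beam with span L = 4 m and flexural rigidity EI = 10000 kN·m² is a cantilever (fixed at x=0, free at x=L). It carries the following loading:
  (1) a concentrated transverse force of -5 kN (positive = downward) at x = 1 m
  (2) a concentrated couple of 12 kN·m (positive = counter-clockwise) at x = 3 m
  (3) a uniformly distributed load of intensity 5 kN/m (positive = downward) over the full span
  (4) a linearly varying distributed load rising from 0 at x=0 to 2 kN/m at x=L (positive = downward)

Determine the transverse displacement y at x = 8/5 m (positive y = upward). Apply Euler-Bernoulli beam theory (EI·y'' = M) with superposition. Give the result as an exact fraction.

y(8/5) = -2939221/937500000 m

Load 1 — point force P=-5 kN at a=1 m (b=L-a=3):
  y_1 = -Pa²(3x-a)/(6EI)  [x>a] = -(-5)·1²·(3·(8/5)-1)/(6·10000) = 19/60000 m
Load 2 — applied couple M₀=12 kN·m at a=3 m (b=L-a=1):
  y_2 = M₀x²/(2EI)  [x≤a] = 12·(8/5)²/(2·10000) = 24/15625 m
Load 3 — uniform load w=5 kN/m over full span:
  y_3 = -wx²(x²-4Lx+6L²)/(24EI) = -5·(8/5)²·((8/5)²-4·4·(8/5)+6·4²)/(24·10000) = -304/78125 m
Load 4 — triangular load w₀=2 kN/m (0→w₀ over full span):
  y_4 = (w₀Lx³/12-w₀L²x²/6-w₀x⁵/(120L))/EI = (2·4·(8/5)³/12-2·4²·(8/5)²/6-2·(8/5)⁵/(120·4))/10000 = -32128/29296875 m
Superposition: y = Σ y_i = -2939221/937500000 m ≈ -0.003135 m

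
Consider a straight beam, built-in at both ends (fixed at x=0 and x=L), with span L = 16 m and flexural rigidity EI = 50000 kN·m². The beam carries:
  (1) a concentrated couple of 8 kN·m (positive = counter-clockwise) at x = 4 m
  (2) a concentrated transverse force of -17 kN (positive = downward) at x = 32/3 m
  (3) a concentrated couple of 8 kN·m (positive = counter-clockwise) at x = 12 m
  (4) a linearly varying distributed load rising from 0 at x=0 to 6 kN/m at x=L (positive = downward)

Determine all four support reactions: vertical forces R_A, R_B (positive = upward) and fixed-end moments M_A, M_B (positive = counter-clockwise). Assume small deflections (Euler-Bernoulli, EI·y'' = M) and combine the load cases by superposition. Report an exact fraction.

R_A = 12007/1080 kN, M_A = 4327/135 kN·m, R_B = 21473/1080 kN, M_B = -4793/135 kN·m

Load 1 — applied couple M₀=8 kN·m at a=4 m (b=L-a=12):
  R_A = 6M₀ab/L³ = 6·8·4·12/16³ = 9/16 kN
  M_A = M₀b(2a-b)/L² = 8·12·(2·4-12)/16² = -3/2 kN·m
  R_B = -6M₀ab/L³ = -6·8·4·12/16³ = -9/16 kN
  M_B = M₀a(2b-a)/L² = 8·4·(2·12-4)/16² = 5/2 kN·m
Load 2 — point force P=-17 kN at a=32/3 m (b=L-a=16/3):
  R_A = Pb²(3a+b)/L³ = (-17)·(16/3)²·(3·(32/3)+(16/3))/16³ = -119/27 kN
  M_A = Pab²/L² = (-17)·(32/3)·(16/3)²/16² = -544/27 kN·m
  R_B = Pa²(a+3b)/L³ = (-17)·(32/3)²·((32/3)+3·(16/3))/16³ = -340/27 kN
  M_B = -Pa²b/L² = -(-17)·(32/3)²·(16/3)/16² = 1088/27 kN·m
Load 3 — applied couple M₀=8 kN·m at a=12 m (b=L-a=4):
  R_A = 6M₀ab/L³ = 6·8·12·4/16³ = 9/16 kN
  M_A = M₀b(2a-b)/L² = 8·4·(2·12-4)/16² = 5/2 kN·m
  R_B = -6M₀ab/L³ = -6·8·12·4/16³ = -9/16 kN
  M_B = M₀a(2b-a)/L² = 8·12·(2·4-12)/16² = -3/2 kN·m
Load 4 — triangular load w₀=6 kN/m (0→w₀ over full span):
  R_A = 3w₀L/20 = 3·6·16/20 = 72/5 kN
  M_A = w₀L²/30 = 6·16²/30 = 256/5 kN·m
  R_B = 7w₀L/20 = 7·6·16/20 = 168/5 kN
  M_B = -w₀L²/20 = -6·16²/20 = -384/5 kN·m
Superposition: R_A = 12007/1080 kN, M_A = 4327/135 kN·m, R_B = 21473/1080 kN, M_B = -4793/135 kN·m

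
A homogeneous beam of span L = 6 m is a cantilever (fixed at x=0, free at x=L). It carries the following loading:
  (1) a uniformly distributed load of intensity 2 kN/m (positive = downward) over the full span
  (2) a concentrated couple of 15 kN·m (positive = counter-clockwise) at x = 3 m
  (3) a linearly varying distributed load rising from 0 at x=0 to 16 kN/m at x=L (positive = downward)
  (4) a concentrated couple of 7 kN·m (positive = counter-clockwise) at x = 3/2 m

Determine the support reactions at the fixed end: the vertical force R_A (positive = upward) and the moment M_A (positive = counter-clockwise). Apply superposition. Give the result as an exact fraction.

Load 1 — uniform load w=2 kN/m over full span:
  R_A = wL = 2·6 = 12 kN
  M_A = wL²/2 = 2·6²/2 = 36 kN·m
Load 2 — applied couple M₀=15 kN·m at a=3 m (b=L-a=3):
  R_A = 0 kN
  M_A = -M₀ = -15 kN·m
Load 3 — triangular load w₀=16 kN/m (0→w₀ over full span):
  R_A = w₀L/2 = 16·6/2 = 48 kN
  M_A = w₀L²/3 = 16·6²/3 = 192 kN·m
Load 4 — applied couple M₀=7 kN·m at a=3/2 m (b=L-a=9/2):
  R_A = 0 kN
  M_A = -M₀ = -7 kN·m
Superposition: R_A = 60 kN, M_A = 206 kN·m

R_A = 60 kN, M_A = 206 kN·m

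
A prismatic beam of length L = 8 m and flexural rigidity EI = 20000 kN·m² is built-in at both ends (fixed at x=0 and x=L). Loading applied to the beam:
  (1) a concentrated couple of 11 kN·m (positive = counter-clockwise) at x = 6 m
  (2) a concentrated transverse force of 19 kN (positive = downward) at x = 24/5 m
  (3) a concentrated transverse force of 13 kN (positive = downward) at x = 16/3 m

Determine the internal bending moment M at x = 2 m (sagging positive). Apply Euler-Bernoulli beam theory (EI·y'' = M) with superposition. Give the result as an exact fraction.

Load 1 — applied couple M₀=11 kN·m at a=6 m (b=L-a=2):
  M_1 = R_Ax - M_A  [x≤a] with R_A=99/64, M_A=55/16 = (99/64)·2 - (55/16) = -11/32 kN·m
Load 2 — point force P=19 kN at a=24/5 m (b=L-a=16/5):
  M_2 = Pb²(3a+b)x/L³ - Pab²/L²  [x≤a] = 19·(16/5)²·(3·(24/5)+(16/5))·2/8³ - 19·(24/5)·(16/5)²/8² = -152/125 kN·m
Load 3 — point force P=13 kN at a=16/3 m (b=L-a=8/3):
  M_3 = Pb²(3a+b)x/L³ - Pab²/L²  [x≤a] = 13·(8/3)²·(3·(16/3)+(8/3))·2/8³ - 13·(16/3)·(8/3)²/8² = -26/27 kN·m
Superposition: M = Σ M_i = -272453/108000 kN·m ≈ -2.522713 kN·m

M(2) = -272453/108000 kN·m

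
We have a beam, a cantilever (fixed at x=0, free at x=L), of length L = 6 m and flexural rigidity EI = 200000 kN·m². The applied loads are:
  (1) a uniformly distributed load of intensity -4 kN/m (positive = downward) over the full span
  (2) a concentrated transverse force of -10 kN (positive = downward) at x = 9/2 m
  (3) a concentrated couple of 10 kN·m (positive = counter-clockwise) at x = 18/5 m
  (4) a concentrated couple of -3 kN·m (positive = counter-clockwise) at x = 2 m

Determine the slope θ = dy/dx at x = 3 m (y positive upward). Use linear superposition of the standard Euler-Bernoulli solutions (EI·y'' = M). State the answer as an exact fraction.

θ(3) = 3/2500 rad

Load 1 — uniform load w=-4 kN/m over full span:
  θ_1 = -wx(x²-3Lx+3L²)/(6EI) = -(-4)·3·(3²-3·6·3+3·6²)/(6·200000) = 63/100000 rad
Load 2 — point force P=-10 kN at a=9/2 m (b=L-a=3/2):
  θ_2 = -Px(2a-x)/(2EI)  [x≤a] = -(-10)·3·(2·(9/2)-3)/(2·200000) = 9/20000 rad
Load 3 — applied couple M₀=10 kN·m at a=18/5 m (b=L-a=12/5):
  θ_3 = M₀x/EI  [x≤a] = 10·3/200000 = 3/20000 rad
Load 4 — applied couple M₀=-3 kN·m at a=2 m (b=L-a=4):
  θ_4 = M₀a/EI  [x>a] = (-3)·2/200000 = -3/100000 rad
Superposition: θ = Σ θ_i = 3/2500 rad ≈ 0.001200 rad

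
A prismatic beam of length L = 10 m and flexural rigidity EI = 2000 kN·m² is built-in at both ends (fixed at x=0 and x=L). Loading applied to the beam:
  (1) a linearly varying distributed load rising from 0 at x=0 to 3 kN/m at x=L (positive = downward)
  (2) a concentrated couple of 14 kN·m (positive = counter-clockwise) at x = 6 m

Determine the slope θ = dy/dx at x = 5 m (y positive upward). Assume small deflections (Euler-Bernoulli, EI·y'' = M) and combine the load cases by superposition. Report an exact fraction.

Load 1 — triangular load w₀=3 kN/m (0→w₀ over full span):
  θ_1 = -w₀(2x(L-x)(L-2x)(x+2L)+x²(L-x)²)/(120LEI) = -3·(2·5·(10-5)·(10-2·5)·(5+2·10)+5²·(10-5)²)/(120·10·2000) = -1/1280 rad
Load 2 — applied couple M₀=14 kN·m at a=6 m (b=L-a=4):
  θ_2 = (R_Ax²/2 - M_Ax)/EI  [x≤a] with R_A=252/125, M_A=112/25 = ((252/125)·5²/2 - (112/25)·5)/2000 = 7/5000 rad
Superposition: θ = Σ θ_i = 99/160000 rad ≈ 0.000619 rad

θ(5) = 99/160000 rad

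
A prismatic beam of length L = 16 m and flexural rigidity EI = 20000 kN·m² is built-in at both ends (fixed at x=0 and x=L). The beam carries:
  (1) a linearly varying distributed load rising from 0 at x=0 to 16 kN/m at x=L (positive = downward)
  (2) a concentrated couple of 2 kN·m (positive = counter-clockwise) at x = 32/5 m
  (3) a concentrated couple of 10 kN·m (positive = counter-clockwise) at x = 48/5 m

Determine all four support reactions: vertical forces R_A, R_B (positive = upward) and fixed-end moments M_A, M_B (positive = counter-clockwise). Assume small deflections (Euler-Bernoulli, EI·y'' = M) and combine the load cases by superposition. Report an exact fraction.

R_A = 987/25 kN, M_A = 10498/75 kN·m, R_B = 2213/25 kN, M_B = -5074/25 kN·m

Load 1 — triangular load w₀=16 kN/m (0→w₀ over full span):
  R_A = 3w₀L/20 = 3·16·16/20 = 192/5 kN
  M_A = w₀L²/30 = 16·16²/30 = 2048/15 kN·m
  R_B = 7w₀L/20 = 7·16·16/20 = 448/5 kN
  M_B = -w₀L²/20 = -16·16²/20 = -1024/5 kN·m
Load 2 — applied couple M₀=2 kN·m at a=32/5 m (b=L-a=48/5):
  R_A = 6M₀ab/L³ = 6·2·(32/5)·(48/5)/16³ = 9/50 kN
  M_A = M₀b(2a-b)/L² = 2·(48/5)·(2·(32/5)-(48/5))/16² = 6/25 kN·m
  R_B = -6M₀ab/L³ = -6·2·(32/5)·(48/5)/16³ = -9/50 kN
  M_B = M₀a(2b-a)/L² = 2·(32/5)·(2·(48/5)-(32/5))/16² = 16/25 kN·m
Load 3 — applied couple M₀=10 kN·m at a=48/5 m (b=L-a=32/5):
  R_A = 6M₀ab/L³ = 6·10·(48/5)·(32/5)/16³ = 9/10 kN
  M_A = M₀b(2a-b)/L² = 10·(32/5)·(2·(48/5)-(32/5))/16² = 16/5 kN·m
  R_B = -6M₀ab/L³ = -6·10·(48/5)·(32/5)/16³ = -9/10 kN
  M_B = M₀a(2b-a)/L² = 10·(48/5)·(2·(32/5)-(48/5))/16² = 6/5 kN·m
Superposition: R_A = 987/25 kN, M_A = 10498/75 kN·m, R_B = 2213/25 kN, M_B = -5074/25 kN·m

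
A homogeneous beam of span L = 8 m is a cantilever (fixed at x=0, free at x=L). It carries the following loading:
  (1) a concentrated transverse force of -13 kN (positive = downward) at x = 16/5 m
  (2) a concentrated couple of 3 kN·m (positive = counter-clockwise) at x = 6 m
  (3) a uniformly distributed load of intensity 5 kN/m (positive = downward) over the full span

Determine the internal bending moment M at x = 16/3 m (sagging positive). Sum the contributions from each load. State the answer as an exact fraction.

Load 1 — point force P=-13 kN at a=16/5 m (b=L-a=24/5):
  M_1 = 0  [x>a] = 0 kN·m
Load 2 — applied couple M₀=3 kN·m at a=6 m (b=L-a=2):
  M_2 = M₀  [x≤a] = 3 = 3 kN·m
Load 3 — uniform load w=5 kN/m over full span:
  M_3 = -w(L-x)²/2 = -5·(8-(16/3))²/2 = -160/9 kN·m
Superposition: M = Σ M_i = -133/9 kN·m ≈ -14.777778 kN·m

M(16/3) = -133/9 kN·m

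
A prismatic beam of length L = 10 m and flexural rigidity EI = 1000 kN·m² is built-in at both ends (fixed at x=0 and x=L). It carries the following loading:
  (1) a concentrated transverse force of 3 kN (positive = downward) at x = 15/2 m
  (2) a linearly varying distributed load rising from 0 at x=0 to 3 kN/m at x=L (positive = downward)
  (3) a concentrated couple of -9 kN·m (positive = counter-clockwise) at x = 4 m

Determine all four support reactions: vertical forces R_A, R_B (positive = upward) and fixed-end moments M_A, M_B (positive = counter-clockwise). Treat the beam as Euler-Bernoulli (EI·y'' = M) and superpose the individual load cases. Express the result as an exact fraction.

Load 1 — point force P=3 kN at a=15/2 m (b=L-a=5/2):
  R_A = Pb²(3a+b)/L³ = 3·(5/2)²·(3·(15/2)+(5/2))/10³ = 15/32 kN
  M_A = Pab²/L² = 3·(15/2)·(5/2)²/10² = 45/32 kN·m
  R_B = Pa²(a+3b)/L³ = 3·(15/2)²·((15/2)+3·(5/2))/10³ = 81/32 kN
  M_B = -Pa²b/L² = -3·(15/2)²·(5/2)/10² = -135/32 kN·m
Load 2 — triangular load w₀=3 kN/m (0→w₀ over full span):
  R_A = 3w₀L/20 = 3·3·10/20 = 9/2 kN
  M_A = w₀L²/30 = 3·10²/30 = 10 kN·m
  R_B = 7w₀L/20 = 7·3·10/20 = 21/2 kN
  M_B = -w₀L²/20 = -3·10²/20 = -15 kN·m
Load 3 — applied couple M₀=-9 kN·m at a=4 m (b=L-a=6):
  R_A = 6M₀ab/L³ = 6·(-9)·4·6/10³ = -162/125 kN
  M_A = M₀b(2a-b)/L² = (-9)·6·(2·4-6)/10² = -27/25 kN·m
  R_B = -6M₀ab/L³ = -6·(-9)·4·6/10³ = 162/125 kN
  M_B = M₀a(2b-a)/L² = (-9)·4·(2·6-4)/10² = -72/25 kN·m
Superposition: R_A = 14691/4000 kN, M_A = 8261/800 kN·m, R_B = 57309/4000 kN, M_B = -17679/800 kN·m

R_A = 14691/4000 kN, M_A = 8261/800 kN·m, R_B = 57309/4000 kN, M_B = -17679/800 kN·m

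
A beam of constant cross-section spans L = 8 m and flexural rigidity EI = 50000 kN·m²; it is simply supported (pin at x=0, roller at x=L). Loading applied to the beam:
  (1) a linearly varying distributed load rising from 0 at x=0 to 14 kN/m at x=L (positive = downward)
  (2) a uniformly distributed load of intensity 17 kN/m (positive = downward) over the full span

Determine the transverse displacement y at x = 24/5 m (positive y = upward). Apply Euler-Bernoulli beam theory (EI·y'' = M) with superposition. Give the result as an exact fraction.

y(24/5) = -3590464/146484375 m

Load 1 — triangular load w₀=14 kN/m (0→w₀ over full span):
  y_1 = -w₀x(7L⁴-10L²x²+3x⁴)/(360LEI) = -14·(24/5)·(7·8⁴-10·8²·(24/5)²+3·(24/5)⁴)/(360·8·50000) = -1060864/146484375 m
Load 2 — uniform load w=17 kN/m over full span:
  y_2 = -wx(L³-2Lx²+x³)/(24EI) = -17·(24/5)·(8³-2·8·(24/5)²+(24/5)³)/(24·50000) = -33728/1953125 m
Superposition: y = Σ y_i = -3590464/146484375 m ≈ -0.024511 m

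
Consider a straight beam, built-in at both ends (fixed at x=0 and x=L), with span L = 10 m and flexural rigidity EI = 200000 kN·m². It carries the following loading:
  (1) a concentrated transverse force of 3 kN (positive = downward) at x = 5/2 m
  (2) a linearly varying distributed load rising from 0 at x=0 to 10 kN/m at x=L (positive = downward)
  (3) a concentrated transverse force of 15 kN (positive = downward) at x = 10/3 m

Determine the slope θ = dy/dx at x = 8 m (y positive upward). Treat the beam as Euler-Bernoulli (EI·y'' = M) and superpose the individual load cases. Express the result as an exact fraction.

Load 1 — point force P=3 kN at a=5/2 m (b=L-a=15/2):
  θ_1 = Pa²(L-x)(2bL-(3b+a)(L-x))/(2L³EI)  [x>a] = 3·(5/2)²·(10-8)·(2·(15/2)·10-(3·(15/2)+(5/2))·(10-8))/(2·10³·200000) = 3/320000 rad
Load 2 — triangular load w₀=10 kN/m (0→w₀ over full span):
  θ_2 = -w₀(2x(L-x)(L-2x)(x+2L)+x²(L-x)²)/(120LEI) = -10·(2·8·(10-8)·(10-2·8)·(8+2·10)+8²·(10-8)²)/(120·10·200000) = 2/9375 rad
Load 3 — point force P=15 kN at a=10/3 m (b=L-a=20/3):
  θ_3 = Pa²(L-x)(2bL-(3b+a)(L-x))/(2L³EI)  [x>a] = 15·(10/3)²·(10-8)·(2·(20/3)·10-(3·(20/3)+(10/3))·(10-8))/(2·10³·200000) = 13/180000 rad
Superposition: θ = Σ θ_i = 4247/14400000 rad ≈ 0.000295 rad

θ(8) = 4247/14400000 rad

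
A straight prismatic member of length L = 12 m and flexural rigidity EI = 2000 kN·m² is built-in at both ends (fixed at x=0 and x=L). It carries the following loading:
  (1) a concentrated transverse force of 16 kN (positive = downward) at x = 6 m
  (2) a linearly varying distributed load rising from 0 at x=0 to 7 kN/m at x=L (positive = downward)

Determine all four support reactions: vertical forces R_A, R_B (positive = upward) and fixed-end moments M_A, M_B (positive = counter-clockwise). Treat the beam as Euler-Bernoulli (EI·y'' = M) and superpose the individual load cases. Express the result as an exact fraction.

Load 1 — point force P=16 kN at a=6 m (b=L-a=6):
  R_A = Pb²(3a+b)/L³ = 16·6²·(3·6+6)/12³ = 8 kN
  M_A = Pab²/L² = 16·6·6²/12² = 24 kN·m
  R_B = Pa²(a+3b)/L³ = 16·6²·(6+3·6)/12³ = 8 kN
  M_B = -Pa²b/L² = -16·6²·6/12² = -24 kN·m
Load 2 — triangular load w₀=7 kN/m (0→w₀ over full span):
  R_A = 3w₀L/20 = 3·7·12/20 = 63/5 kN
  M_A = w₀L²/30 = 7·12²/30 = 168/5 kN·m
  R_B = 7w₀L/20 = 7·7·12/20 = 147/5 kN
  M_B = -w₀L²/20 = -7·12²/20 = -252/5 kN·m
Superposition: R_A = 103/5 kN, M_A = 288/5 kN·m, R_B = 187/5 kN, M_B = -372/5 kN·m

R_A = 103/5 kN, M_A = 288/5 kN·m, R_B = 187/5 kN, M_B = -372/5 kN·m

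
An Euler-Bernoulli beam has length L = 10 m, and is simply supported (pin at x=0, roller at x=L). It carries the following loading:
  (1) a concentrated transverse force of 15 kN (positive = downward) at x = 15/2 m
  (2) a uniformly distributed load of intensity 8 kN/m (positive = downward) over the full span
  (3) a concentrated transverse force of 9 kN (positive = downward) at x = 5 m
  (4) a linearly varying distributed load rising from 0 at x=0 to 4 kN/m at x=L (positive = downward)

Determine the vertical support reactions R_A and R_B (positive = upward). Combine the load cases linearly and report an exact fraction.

R_A = 659/12 kN, R_B = 829/12 kN

Load 1 — point force P=15 kN at a=15/2 m (b=L-a=5/2):
  R_A = Pb/L = 15·(5/2)/10 = 15/4 kN
  R_B = Pa/L = 15·(15/2)/10 = 45/4 kN
Load 2 — uniform load w=8 kN/m over full span:
  R_A = wL/2 = 8·10/2 = 40 kN
  R_B = wL/2 = 8·10/2 = 40 kN
Load 3 — point force P=9 kN at a=5 m (b=L-a=5):
  R_A = Pb/L = 9·5/10 = 9/2 kN
  R_B = Pa/L = 9·5/10 = 9/2 kN
Load 4 — triangular load w₀=4 kN/m (0→w₀ over full span):
  R_A = w₀L/6 = 4·10/6 = 20/3 kN
  R_B = w₀L/3 = 4·10/3 = 40/3 kN
Superposition: R_A = 659/12 kN, R_B = 829/12 kN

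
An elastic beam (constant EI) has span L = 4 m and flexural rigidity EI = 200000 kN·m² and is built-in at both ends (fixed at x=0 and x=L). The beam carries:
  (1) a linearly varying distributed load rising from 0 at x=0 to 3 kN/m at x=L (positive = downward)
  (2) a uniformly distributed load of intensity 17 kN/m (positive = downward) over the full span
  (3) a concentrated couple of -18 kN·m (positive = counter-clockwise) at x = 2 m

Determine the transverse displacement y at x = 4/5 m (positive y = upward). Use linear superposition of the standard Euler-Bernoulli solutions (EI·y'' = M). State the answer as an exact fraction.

y(4/5) = -48499/2343750000 m

Load 1 — triangular load w₀=3 kN/m (0→w₀ over full span):
  y_1 = -w₀x²(L-x)²(x+2L)/(120LEI) = -3·(4/5)²·(4-(4/5))²·((4/5)+2·4)/(120·4·200000) = -88/48828125 m
Load 2 — uniform load w=17 kN/m over full span:
  y_2 = -wx²(L-x)²/(24EI) = -17·(4/5)²·(4-(4/5))²/(24·200000) = -136/5859375 m
Load 3 — applied couple M₀=-18 kN·m at a=2 m (b=L-a=2):
  y_3 = (R_Ax³/6 - M_Ax²/2)/EI  [x≤a] with R_A=-27/4, M_A=-9/2 = ((-27/4)·(4/5)³/6 - (-9/2)·(4/5)²/2)/200000 = 27/6250000 m
Superposition: y = Σ y_i = -48499/2343750000 m ≈ -0.000021 m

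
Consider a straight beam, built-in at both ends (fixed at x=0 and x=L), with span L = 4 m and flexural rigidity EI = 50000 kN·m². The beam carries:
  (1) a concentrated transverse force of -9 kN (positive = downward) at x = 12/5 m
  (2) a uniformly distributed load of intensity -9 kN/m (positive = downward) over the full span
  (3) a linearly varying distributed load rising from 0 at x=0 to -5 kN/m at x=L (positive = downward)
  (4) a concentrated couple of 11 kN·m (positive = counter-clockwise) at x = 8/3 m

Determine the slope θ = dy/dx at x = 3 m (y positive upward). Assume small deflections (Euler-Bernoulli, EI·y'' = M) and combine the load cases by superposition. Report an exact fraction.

Load 1 — point force P=-9 kN at a=12/5 m (b=L-a=8/5):
  θ_1 = Pa²(L-x)(2bL-(3b+a)(L-x))/(2L³EI)  [x>a] = (-9)·(12/5)²·(4-3)·(2·(8/5)·4-(3·(8/5)+(12/5))·(4-3))/(2·4³·50000) = -567/12500000 rad
Load 2 — uniform load w=-9 kN/m over full span:
  θ_2 = -wx(L-x)(L-2x)/(12EI) = -(-9)·3·(4-3)·(4-2·3)/(12·50000) = -9/100000 rad
Load 3 — triangular load w₀=-5 kN/m (0→w₀ over full span):
  θ_3 = -w₀(2x(L-x)(L-2x)(x+2L)+x²(L-x)²)/(120LEI) = -(-5)·(2·3·(4-3)·(4-2·3)·(3+2·4)+3²·(4-3)²)/(120·4·50000) = -41/1600000 rad
Load 4 — applied couple M₀=11 kN·m at a=8/3 m (b=L-a=4/3):
  θ_4 = (R_Ax²/2 - M_Ax - M₀(x-a))/EI  [x>a] with R_A=11/3, M_A=11/3 = ((11/3)·3²/2 - (11/3)·3 - 11·(3-(8/3)))/50000 = 11/300000 rad
Superposition: θ = Σ θ_i = -74591/600000000 rad ≈ -0.000124 rad

θ(3) = -74591/600000000 rad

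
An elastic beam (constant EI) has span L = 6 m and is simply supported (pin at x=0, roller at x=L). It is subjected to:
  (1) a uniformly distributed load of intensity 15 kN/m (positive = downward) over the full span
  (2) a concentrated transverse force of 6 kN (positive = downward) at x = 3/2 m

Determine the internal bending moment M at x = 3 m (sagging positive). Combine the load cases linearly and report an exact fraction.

Load 1 — uniform load w=15 kN/m over full span:
  M_1 = wx(L-x)/2 = 15·3·(6-3)/2 = 135/2 kN·m
Load 2 — point force P=6 kN at a=3/2 m (b=L-a=9/2):
  M_2 = Pa(L-x)/L  [x>a] = 6·(3/2)·(6-3)/6 = 9/2 kN·m
Superposition: M = Σ M_i = 72 kN·m ≈ 72.000000 kN·m

M(3) = 72 kN·m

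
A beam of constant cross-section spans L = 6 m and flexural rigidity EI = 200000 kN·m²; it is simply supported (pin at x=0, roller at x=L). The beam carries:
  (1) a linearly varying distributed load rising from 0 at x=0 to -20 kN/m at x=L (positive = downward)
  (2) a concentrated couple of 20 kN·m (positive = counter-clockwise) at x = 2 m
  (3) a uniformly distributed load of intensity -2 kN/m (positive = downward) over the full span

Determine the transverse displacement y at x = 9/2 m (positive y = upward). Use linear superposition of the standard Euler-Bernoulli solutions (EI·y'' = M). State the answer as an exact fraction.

Load 1 — triangular load w₀=-20 kN/m (0→w₀ over full span):
  y_1 = -w₀x(7L⁴-10L²x²+3x⁴)/(360LEI) = -(-20)·(9/2)·(7·6⁴-10·6²·(9/2)²+3·(9/2)⁴)/(360·6·200000) = 3213/5120000 m
Load 2 — applied couple M₀=20 kN·m at a=2 m (b=L-a=4):
  y_2 = (M₀x³/(6L)-M₀(x-a)²/2+C₁x)/EI  [x>a] with C₁=M₀(3b²-L²)/(6L)=20/3 = (20·(9/2)³/(6·6)-20·((9/2)-2)²/2+(20/3)·(9/2))/200000 = 29/320000 m
Load 3 — uniform load w=-2 kN/m over full span:
  y_3 = -wx(L³-2Lx²+x³)/(24EI) = -(-2)·(9/2)·(6³-2·6·(9/2)²+(9/2)³)/(24·200000) = 1539/12800000 m
Superposition: y = Σ y_i = 21463/25600000 m ≈ 0.000838 m

y(9/2) = 21463/25600000 m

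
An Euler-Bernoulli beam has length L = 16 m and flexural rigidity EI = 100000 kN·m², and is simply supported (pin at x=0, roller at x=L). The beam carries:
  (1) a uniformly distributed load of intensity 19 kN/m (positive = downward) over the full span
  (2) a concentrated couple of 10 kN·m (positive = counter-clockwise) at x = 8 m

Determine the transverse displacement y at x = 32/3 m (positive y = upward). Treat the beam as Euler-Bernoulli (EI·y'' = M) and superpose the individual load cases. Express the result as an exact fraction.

y(32/3) = -106858/759375 m

Load 1 — uniform load w=19 kN/m over full span:
  y_1 = -wx(L³-2Lx²+x³)/(24EI) = -19·(32/3)·(16³-2·16·(32/3)²+(32/3)³)/(24·100000) = -107008/759375 m
Load 2 — applied couple M₀=10 kN·m at a=8 m (b=L-a=8):
  y_2 = (M₀x³/(6L)-M₀(x-a)²/2+C₁x)/EI  [x>a] with C₁=M₀(3b²-L²)/(6L)=-20/3 = (10·(32/3)³/(6·16)-10·((32/3)-8)²/2+(-20/3)·(32/3))/100000 = 2/10125 m
Superposition: y = Σ y_i = -106858/759375 m ≈ -0.140718 m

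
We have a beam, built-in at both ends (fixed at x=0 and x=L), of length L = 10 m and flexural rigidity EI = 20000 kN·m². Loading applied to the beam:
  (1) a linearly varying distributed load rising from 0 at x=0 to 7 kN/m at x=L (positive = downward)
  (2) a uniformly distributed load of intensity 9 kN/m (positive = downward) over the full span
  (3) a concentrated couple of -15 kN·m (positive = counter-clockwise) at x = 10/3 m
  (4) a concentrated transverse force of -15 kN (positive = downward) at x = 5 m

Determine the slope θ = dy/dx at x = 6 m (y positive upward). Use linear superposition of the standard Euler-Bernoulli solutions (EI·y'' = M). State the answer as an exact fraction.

Load 1 — triangular load w₀=7 kN/m (0→w₀ over full span):
  θ_1 = -w₀(2x(L-x)(L-2x)(x+2L)+x²(L-x)²)/(120LEI) = -7·(2·6·(10-6)·(10-2·6)·(6+2·10)+6²·(10-6)²)/(120·10·20000) = 7/12500 rad
Load 2 — uniform load w=9 kN/m over full span:
  θ_2 = -wx(L-x)(L-2x)/(12EI) = -9·6·(10-6)·(10-2·6)/(12·20000) = 9/5000 rad
Load 3 — applied couple M₀=-15 kN·m at a=10/3 m (b=L-a=20/3):
  θ_3 = (R_Ax²/2 - M_Ax - M₀(x-a))/EI  [x>a] with R_A=-2, M_A=0 = ((-2)·6²/2 - 0·6 - (-15)·(6-(10/3)))/20000 = 1/5000 rad
Load 4 — point force P=-15 kN at a=5 m (b=L-a=5):
  θ_4 = Pa²(L-x)(2bL-(3b+a)(L-x))/(2L³EI)  [x>a] = (-15)·5²·(10-6)·(2·5·10-(3·5+5)·(10-6))/(2·10³·20000) = -3/4000 rad
Superposition: θ = Σ θ_i = 181/100000 rad ≈ 0.001810 rad

θ(6) = 181/100000 rad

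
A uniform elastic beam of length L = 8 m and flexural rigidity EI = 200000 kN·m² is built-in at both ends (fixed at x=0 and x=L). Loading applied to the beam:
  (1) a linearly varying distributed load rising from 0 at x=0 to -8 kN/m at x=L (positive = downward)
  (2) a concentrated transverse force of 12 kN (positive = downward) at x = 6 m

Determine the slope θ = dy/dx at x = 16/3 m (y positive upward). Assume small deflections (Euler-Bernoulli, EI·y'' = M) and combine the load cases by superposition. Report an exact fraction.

Load 1 — triangular load w₀=-8 kN/m (0→w₀ over full span):
  θ_1 = -w₀(2x(L-x)(L-2x)(x+2L)+x²(L-x)²)/(120LEI) = -(-8)·(2·(16/3)·(8-(16/3))·(8-2·(16/3))·((16/3)+2·8)+(16/3)²·(8-(16/3))²)/(120·8·200000) = -224/3796875 rad
Load 2 — point force P=12 kN at a=6 m (b=L-a=2):
  θ_2 = -Pb²x(2aL-(3a+b)x)/(2L³EI)  [x≤a] = -12·2²·(16/3)·(2·6·8-(3·6+2)·(16/3))/(2·8³·200000) = 1/75000 rad
Superposition: θ = Σ θ_i = -1387/30375000 rad ≈ -0.000046 rad

θ(16/3) = -1387/30375000 rad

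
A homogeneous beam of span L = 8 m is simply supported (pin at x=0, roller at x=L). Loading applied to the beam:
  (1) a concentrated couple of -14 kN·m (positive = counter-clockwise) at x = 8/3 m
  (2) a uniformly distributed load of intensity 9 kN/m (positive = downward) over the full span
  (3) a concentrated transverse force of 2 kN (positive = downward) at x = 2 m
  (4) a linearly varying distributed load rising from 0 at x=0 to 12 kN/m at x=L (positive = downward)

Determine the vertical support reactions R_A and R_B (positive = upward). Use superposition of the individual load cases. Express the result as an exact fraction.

Load 1 — applied couple M₀=-14 kN·m at a=8/3 m (b=L-a=16/3):
  R_A = M₀/L = (-14)/8 = -7/4 kN
  R_B = -M₀/L = -(-14)/8 = 7/4 kN
Load 2 — uniform load w=9 kN/m over full span:
  R_A = wL/2 = 9·8/2 = 36 kN
  R_B = wL/2 = 9·8/2 = 36 kN
Load 3 — point force P=2 kN at a=2 m (b=L-a=6):
  R_A = Pb/L = 2·6/8 = 3/2 kN
  R_B = Pa/L = 2·2/8 = 1/2 kN
Load 4 — triangular load w₀=12 kN/m (0→w₀ over full span):
  R_A = w₀L/6 = 12·8/6 = 16 kN
  R_B = w₀L/3 = 12·8/3 = 32 kN
Superposition: R_A = 207/4 kN, R_B = 281/4 kN

R_A = 207/4 kN, R_B = 281/4 kN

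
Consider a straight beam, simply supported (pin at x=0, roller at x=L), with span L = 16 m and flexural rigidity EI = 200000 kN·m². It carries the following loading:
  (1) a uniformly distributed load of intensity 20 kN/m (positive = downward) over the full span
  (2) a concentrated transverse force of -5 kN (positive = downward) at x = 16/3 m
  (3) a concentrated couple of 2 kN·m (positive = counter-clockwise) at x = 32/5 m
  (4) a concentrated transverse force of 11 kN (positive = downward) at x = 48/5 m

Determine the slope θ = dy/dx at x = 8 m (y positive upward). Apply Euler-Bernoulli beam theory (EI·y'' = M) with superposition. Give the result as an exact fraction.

θ(8) = -64663/506250000 rad

Load 1 — uniform load w=20 kN/m over full span:
  θ_1 = -w(L³-6Lx²+4x³)/(24EI) = -20·(16³-6·16·8²+4·8³)/(24·200000) = 0 rad
Load 2 — point force P=-5 kN at a=16/3 m (b=L-a=32/3):
  θ_2 = -Pa(2L²-6Lx+3x²+a²)/(6LEI)  [x>a] = -(-5)·(16/3)·(2·16²-6·16·8+3·8²+(16/3)²)/(6·16·200000) = -1/20250 rad
Load 3 — applied couple M₀=2 kN·m at a=32/5 m (b=L-a=48/5):
  θ_3 = (M₀x²/(2L)-M₀(x-a)+C₁)/EI  [x>a] with C₁=M₀(3b²-L²)/(6L)=32/75 = (2·8²/(2·16)-2·(8-(32/5))+(32/75))/200000 = 23/3750000 rad
Load 4 — point force P=11 kN at a=48/5 m (b=L-a=32/5):
  θ_4 = -Pb(L²-b²-3x²)/(6LEI)  [x≤a] = -11·(32/5)·(16²-(32/5)²-3·8²)/(6·16·200000) = -33/390625 rad
Superposition: θ = Σ θ_i = -64663/506250000 rad ≈ -0.000128 rad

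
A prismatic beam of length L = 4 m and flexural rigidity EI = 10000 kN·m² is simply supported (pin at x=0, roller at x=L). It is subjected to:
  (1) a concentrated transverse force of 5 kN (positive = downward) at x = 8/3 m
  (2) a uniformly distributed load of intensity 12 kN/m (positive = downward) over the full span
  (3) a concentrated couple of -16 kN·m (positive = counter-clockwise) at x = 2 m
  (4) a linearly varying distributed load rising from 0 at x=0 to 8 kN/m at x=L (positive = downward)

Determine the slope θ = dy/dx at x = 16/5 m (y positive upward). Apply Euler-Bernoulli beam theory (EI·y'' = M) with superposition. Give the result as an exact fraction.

Load 1 — point force P=5 kN at a=8/3 m (b=L-a=4/3):
  θ_1 = -Pa(2L²-6Lx+3x²+a²)/(6LEI)  [x>a] = -5·(8/3)·(2·4²-6·4·(16/5)+3·(16/5)²+(8/3)²)/(6·4·10000) = 98/253125 rad
Load 2 — uniform load w=12 kN/m over full span:
  θ_2 = -w(L³-6Lx²+4x³)/(24EI) = -12·(4³-6·4·(16/5)²+4·(16/5)³)/(24·10000) = 198/78125 rad
Load 3 — applied couple M₀=-16 kN·m at a=2 m (b=L-a=2):
  θ_3 = (M₀x²/(2L)-M₀(x-a)+C₁)/EI  [x>a] with C₁=M₀(3b²-L²)/(6L)=8/3 = ((-16)·(16/5)²/(2·4)-(-16)·((16/5)-2)+(8/3))/10000 = 13/93750 rad
Load 4 — triangular load w₀=8 kN/m (0→w₀ over full span):
  θ_4 = -w₀(7L⁴-30L²x²+15x⁴)/(360LEI) = -8·(7·4⁴-30·4²·(16/5)²+15·(16/5)⁴)/(360·4·10000) = 3028/3515625 rad
Superposition: θ = Σ θ_i = 248159/63281250 rad ≈ 0.003922 rad

θ(16/5) = 248159/63281250 rad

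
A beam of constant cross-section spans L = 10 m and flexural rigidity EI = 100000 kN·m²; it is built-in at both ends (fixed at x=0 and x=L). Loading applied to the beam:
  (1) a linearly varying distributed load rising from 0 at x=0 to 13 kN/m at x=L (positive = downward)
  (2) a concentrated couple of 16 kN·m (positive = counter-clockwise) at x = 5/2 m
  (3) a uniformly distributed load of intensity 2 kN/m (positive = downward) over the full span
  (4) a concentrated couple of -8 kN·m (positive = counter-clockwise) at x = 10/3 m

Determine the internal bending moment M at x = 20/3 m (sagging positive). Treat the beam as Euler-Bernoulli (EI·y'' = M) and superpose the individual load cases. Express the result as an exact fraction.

M(20/3) = 2261/81 kN·m

Load 1 — triangular load w₀=13 kN/m (0→w₀ over full span):
  M_1 = 3w₀Lx/20 - w₀L²/30 - w₀x³/(6L) = 3·13·10·(20/3)/20 - 13·10²/30 - 13·(20/3)³/(6·10) = 1820/81 kN·m
Load 2 — applied couple M₀=16 kN·m at a=5/2 m (b=L-a=15/2):
  M_2 = R_Ax - M_A - M₀  [x>a] with R_A=9/5, M_A=-3 = (9/5)·(20/3) - (-3) - 16 = -1 kN·m
Load 3 — uniform load w=2 kN/m over full span:
  M_3 = wLx/2 - wL²/12 - wx²/2 = 2·10·(20/3)/2 - 2·10²/12 - 2·(20/3)²/2 = 50/9 kN·m
Load 4 — applied couple M₀=-8 kN·m at a=10/3 m (b=L-a=20/3):
  M_4 = R_Ax - M_A - M₀  [x>a] with R_A=-16/15, M_A=0 = (-16/15)·(20/3) - 0 - (-8) = 8/9 kN·m
Superposition: M = Σ M_i = 2261/81 kN·m ≈ 27.913580 kN·m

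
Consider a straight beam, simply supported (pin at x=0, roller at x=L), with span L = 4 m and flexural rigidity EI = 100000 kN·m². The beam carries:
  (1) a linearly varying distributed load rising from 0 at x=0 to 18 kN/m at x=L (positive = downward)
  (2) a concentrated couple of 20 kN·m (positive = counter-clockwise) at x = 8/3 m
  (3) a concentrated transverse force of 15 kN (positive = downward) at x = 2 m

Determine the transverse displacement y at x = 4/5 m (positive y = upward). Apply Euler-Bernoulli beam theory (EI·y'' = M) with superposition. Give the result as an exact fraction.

Load 1 — triangular load w₀=18 kN/m (0→w₀ over full span):
  y_1 = -w₀x(7L⁴-10L²x²+3x⁴)/(360LEI) = -18·(4/5)·(7·4⁴-10·4²·(4/5)²+3·(4/5)⁴)/(360·4·100000) = -8256/48828125 m
Load 2 — applied couple M₀=20 kN·m at a=8/3 m (b=L-a=4/3):
  y_2 = (M₀x³/(6L)+C₁x)/EI  [x≤a] with C₁=M₀(3b²-L²)/(6L)=-80/9 = (20·(4/5)³/(6·4)+(-80/9)·(4/5))/100000 = -47/703125 m
Load 3 — point force P=15 kN at a=2 m (b=L-a=2):
  y_3 = -Pbx(L²-b²-x²)/(6LEI)  [x≤a] = -15·2·(4/5)·(4²-2²-(4/5)²)/(6·4·100000) = -71/625000 m
Superposition: y = Σ y_i = -1228807/3515625000 m ≈ -0.000350 m

y(4/5) = -1228807/3515625000 m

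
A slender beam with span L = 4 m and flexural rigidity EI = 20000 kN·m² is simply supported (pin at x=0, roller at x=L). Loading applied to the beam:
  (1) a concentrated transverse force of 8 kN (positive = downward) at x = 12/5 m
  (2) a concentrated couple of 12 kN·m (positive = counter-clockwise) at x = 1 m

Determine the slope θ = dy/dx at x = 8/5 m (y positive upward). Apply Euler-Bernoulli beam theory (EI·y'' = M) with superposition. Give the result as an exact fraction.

Load 1 — point force P=8 kN at a=12/5 m (b=L-a=8/5):
  θ_1 = -Pb(L²-b²-3x²)/(6LEI)  [x≤a] = -8·(8/5)·(4²-(8/5)²-3·(8/5)²)/(6·4·20000) = -12/78125 rad
Load 2 — applied couple M₀=12 kN·m at a=1 m (b=L-a=3):
  θ_2 = (M₀x²/(2L)-M₀(x-a)+C₁)/EI  [x>a] with C₁=M₀(3b²-L²)/(6L)=11/2 = (12·(8/5)²/(2·4)-12·((8/5)-1)+(11/2))/20000 = 107/1000000 rad
Superposition: θ = Σ θ_i = -233/5000000 rad ≈ -0.000047 rad

θ(8/5) = -233/5000000 rad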